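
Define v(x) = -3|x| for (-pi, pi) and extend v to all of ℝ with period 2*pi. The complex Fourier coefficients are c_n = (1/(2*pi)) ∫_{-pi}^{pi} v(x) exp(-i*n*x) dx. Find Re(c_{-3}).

Since v is real-valued, Re(c_{-3}) = (1/(2*pi)) ∫_{-pi}^{pi} v(x) cos(-3*x) dx = a_{3}/2.
v is even and cos(-3*x) is even, so the integrand is even: ∫_{-pi}^{pi} v(x) cos(-3*x) dx = 2∫_0^{pi} v(x) cos(-3*x) dx.
Integrating by parts (boundary term plus one more integral), an antiderivative of (-3*x) cos(-3*x) is -x*sin(3*x) - cos(3*x)/3; evaluating from 0 to pi: ∫_{0}^{pi} (-3*x) cos(-3*x) dx = (1/3) - (-1/3) = 2/3.
So ∫_{-pi}^{pi} v(x) cos(-3*x) dx = 4/3.
Hence Re(c_{-3}) = (1/(2*pi))·(4/3) = 2/(3*pi).

2/(3*pi)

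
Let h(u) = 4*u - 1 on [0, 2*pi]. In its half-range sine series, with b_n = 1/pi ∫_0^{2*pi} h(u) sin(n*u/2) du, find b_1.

16 - 4/pi

b_1 = 1/pi ∫_0^{2*pi} (4*u - 1) sin(u/2) du.
Integrating by parts (boundary term plus one more integral), an antiderivative of (4*u - 1) sin(u/2) is -8*u*cos(u/2) + 16*sin(u/2) + 2*cos(u/2); evaluating from 0 to 2*pi: ∫_{0}^{2*pi} (4*u - 1) sin(u/2) du = (-2 + 16*pi) - (2) = -4 + 16*pi.
Hence b_1 = (1/pi)·(-4 + 16*pi) = 16 - 4/pi.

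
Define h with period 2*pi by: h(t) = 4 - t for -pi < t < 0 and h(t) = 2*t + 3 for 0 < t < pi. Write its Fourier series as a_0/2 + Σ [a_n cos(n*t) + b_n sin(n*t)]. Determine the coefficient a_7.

-6/(49*pi)

a_7 = 1/pi ∫_{-pi}^{pi} h(t) cos(7*t) dt.
Split the integral at the breakpoints.
Integrating by parts (boundary term plus one more integral), an antiderivative of (4 - t) cos(7*t) is -t*sin(7*t)/7 + 4*sin(7*t)/7 - cos(7*t)/49; evaluating from -pi to 0: ∫_{-pi}^{0} (4 - t) cos(7*t) dt = (-1/49) - (1/49) = -2/49.
Integrating by parts (boundary term plus one more integral), an antiderivative of (2*t + 3) cos(7*t) is 2*t*sin(7*t)/7 + 3*sin(7*t)/7 + 2*cos(7*t)/49; evaluating from 0 to pi: ∫_{0}^{pi} (2*t + 3) cos(7*t) dt = (-2/49) - (2/49) = -4/49.
Summing the pieces and multiplying by (1/pi) gives a_7 = -6/(49*pi).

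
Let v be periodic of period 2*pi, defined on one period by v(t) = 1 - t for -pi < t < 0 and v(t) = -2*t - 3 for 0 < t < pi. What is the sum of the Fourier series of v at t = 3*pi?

t = 3*pi differs from t = pi by 1 full period(s), and the series is 2*pi-periodic.
At t = pi the one-sided limits are v(pi^-) = -2*pi - 3 and v(pi^+) = 1 + pi.
By Dirichlet's theorem the series converges to their average, [(-2*pi - 3) + (1 + pi)]/2 = -pi/2 - 1.

-pi/2 - 1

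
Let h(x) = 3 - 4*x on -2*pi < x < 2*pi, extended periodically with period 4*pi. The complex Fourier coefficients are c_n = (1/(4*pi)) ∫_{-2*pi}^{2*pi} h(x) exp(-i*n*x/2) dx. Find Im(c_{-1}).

-8

Since h is real-valued, Im(c_{-1}) = -(1/(4*pi)) ∫_{-2*pi}^{2*pi} h(x) sin(-x/2) dx = b_{1}/2.
Integrating by parts (boundary term plus one more integral), an antiderivative of (3 - 4*x) sin(-x/2) is -8*x*cos(x/2) + 16*sin(x/2) + 6*cos(x/2); evaluating from -2*pi to 2*pi: ∫_{-2*pi}^{2*pi} (3 - 4*x) sin(-x/2) dx = (-6 + 16*pi) - (-16*pi - 6) = 32*pi.
Hence Im(c_{-1}) = (-1/(4*pi))·(32*pi) = -8.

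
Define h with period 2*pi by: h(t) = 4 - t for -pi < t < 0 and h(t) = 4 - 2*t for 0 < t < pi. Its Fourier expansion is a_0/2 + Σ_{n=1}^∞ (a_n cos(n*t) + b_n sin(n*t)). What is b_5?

b_5 = 1/pi ∫_{-pi}^{pi} h(t) sin(5*t) dt.
Split the integral at the breakpoints.
Integrating by parts (boundary term plus one more integral), an antiderivative of (4 - t) sin(5*t) is t*cos(5*t)/5 - sin(5*t)/25 - 4*cos(5*t)/5; evaluating from -pi to 0: ∫_{-pi}^{0} (4 - t) sin(5*t) dt = (-4/5) - (pi/5 + 4/5) = -8/5 - pi/5.
Integrating by parts (boundary term plus one more integral), an antiderivative of (4 - 2*t) sin(5*t) is 2*t*cos(5*t)/5 - 2*sin(5*t)/25 - 4*cos(5*t)/5; evaluating from 0 to pi: ∫_{0}^{pi} (4 - 2*t) sin(5*t) dt = (4/5 - 2*pi/5) - (-4/5) = 8/5 - 2*pi/5.
Summing the pieces and multiplying by (1/pi) gives b_5 = -3/5.

-3/5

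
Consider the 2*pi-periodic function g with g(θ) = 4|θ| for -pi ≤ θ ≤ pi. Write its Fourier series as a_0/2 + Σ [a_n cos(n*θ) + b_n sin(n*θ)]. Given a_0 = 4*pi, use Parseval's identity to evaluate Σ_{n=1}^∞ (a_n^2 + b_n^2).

Parseval: a_0^2/2 + Σ_{n≥1} (a_n^2+b_n^2) = 1/pi ∫_{-pi}^{pi} g(θ)^2 dθ = 32*pi**2/3.
Subtract a_0^2/2 = 8*pi**2: Σ (a_n^2+b_n^2) = 8*pi**2/3.

8*pi**2/3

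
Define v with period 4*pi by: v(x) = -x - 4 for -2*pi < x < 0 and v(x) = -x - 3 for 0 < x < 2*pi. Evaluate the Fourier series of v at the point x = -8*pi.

-7/2

x = -8*pi differs from x = 0 by -2 full period(s), and the series is 4*pi-periodic.
At x = 0 the one-sided limits are v(0^-) = -4 and v(0^+) = -3.
By Dirichlet's theorem the series converges to their average, [(-4) + (-3)]/2 = -7/2.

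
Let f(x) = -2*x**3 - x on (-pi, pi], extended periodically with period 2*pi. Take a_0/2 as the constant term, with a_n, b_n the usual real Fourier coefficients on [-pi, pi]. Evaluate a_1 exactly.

a_1 = 1/pi ∫_{-pi}^{pi} f(x) cos(x) dx.
f is odd and cos(x) is even, so the integrand is odd over a symmetric interval and the integral vanishes.

0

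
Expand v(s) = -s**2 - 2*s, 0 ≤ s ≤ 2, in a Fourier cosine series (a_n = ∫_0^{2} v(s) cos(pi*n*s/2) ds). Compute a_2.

-4/pi**2

a_2 = ∫_0^{2} (-s**2 - 2*s) cos(pi*s) ds.
Integrating by parts twice (tabular method), an antiderivative of (-s**2 - 2*s) cos(pi*s) is -s**2*sin(pi*s)/pi - 2*s*sin(pi*s)/pi - 2*s*cos(pi*s)/pi**2 + 2*sin(pi*s)/pi**3 - 2*cos(pi*s)/pi**2; evaluating from 0 to 2: ∫_{0}^{2} (-s**2 - 2*s) cos(pi*s) ds = (-6/pi**2) - (-2/pi**2) = -4/pi**2.
Hence a_2 = -4/pi**2.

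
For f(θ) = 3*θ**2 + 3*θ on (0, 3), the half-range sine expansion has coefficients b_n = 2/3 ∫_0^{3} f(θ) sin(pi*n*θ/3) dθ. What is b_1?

-216/pi**3 + 72/pi

b_1 = 2/3 ∫_0^{3} (3*θ**2 + 3*θ) sin(pi*θ/3) dθ.
Integrating by parts twice (tabular method), an antiderivative of (3*θ**2 + 3*θ) sin(pi*θ/3) is -9*θ**2*cos(pi*θ/3)/pi + 54*θ*sin(pi*θ/3)/pi**2 - 9*θ*cos(pi*θ/3)/pi + 27*sin(pi*θ/3)/pi**2 + 162*cos(pi*θ/3)/pi**3; evaluating from 0 to 3: ∫_{0}^{3} (3*θ**2 + 3*θ) sin(pi*θ/3) dθ = (-162/pi**3 + 108/pi) - (162/pi**3) = -324/pi**3 + 108/pi.
Hence b_1 = (2/3)·(-324/pi**3 + 108/pi) = -216/pi**3 + 72/pi.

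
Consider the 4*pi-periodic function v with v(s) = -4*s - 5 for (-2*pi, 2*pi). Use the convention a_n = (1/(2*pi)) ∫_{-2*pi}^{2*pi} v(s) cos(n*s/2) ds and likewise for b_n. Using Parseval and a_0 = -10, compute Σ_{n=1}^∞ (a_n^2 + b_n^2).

Parseval: a_0^2/2 + Σ_{n≥1} (a_n^2+b_n^2) = (1/(2*pi)) ∫_{-2*pi}^{2*pi} v(s)^2 ds = 50 + 128*pi**2/3.
Subtract a_0^2/2 = 50: Σ (a_n^2+b_n^2) = 128*pi**2/3.

128*pi**2/3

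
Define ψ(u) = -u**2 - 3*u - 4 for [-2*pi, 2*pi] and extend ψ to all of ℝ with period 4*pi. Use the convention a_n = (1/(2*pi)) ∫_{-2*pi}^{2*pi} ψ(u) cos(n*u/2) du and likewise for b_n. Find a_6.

-4/9

a_6 = (1/(2*pi)) ∫_{-2*pi}^{2*pi} ψ(u) cos(3*u) du.
Integrating by parts twice (tabular method), an antiderivative of (-u**2 - 3*u - 4) cos(3*u) is -u**2*sin(3*u)/3 - u*sin(3*u) - 2*u*cos(3*u)/9 - 34*sin(3*u)/27 - cos(3*u)/3; evaluating from -2*pi to 2*pi: ∫_{-2*pi}^{2*pi} (-u**2 - 3*u - 4) cos(3*u) du = (-4*pi/9 - 1/3) - (-1/3 + 4*pi/9) = -8*pi/9.
Hence a_6 = (1/(2*pi))·(-8*pi/9) = -4/9.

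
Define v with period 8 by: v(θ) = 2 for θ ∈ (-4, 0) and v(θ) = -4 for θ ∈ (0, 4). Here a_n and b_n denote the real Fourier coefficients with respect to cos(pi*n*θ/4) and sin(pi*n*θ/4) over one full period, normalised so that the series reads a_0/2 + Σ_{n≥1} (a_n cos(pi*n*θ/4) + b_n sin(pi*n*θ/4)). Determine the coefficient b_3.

-4/pi

b_3 = 1/4 ∫_{-4}^{4} v(θ) sin(3*pi*θ/4) dθ.
Split the integral at the breakpoints.
Directly, an antiderivative of (2) sin(3*pi*θ/4) is -8*cos(3*pi*θ/4)/(3*pi); evaluating from -4 to 0: ∫_{-4}^{0} (2) sin(3*pi*θ/4) dθ = (-8/(3*pi)) - (8/(3*pi)) = -16/(3*pi).
Directly, an antiderivative of (-4) sin(3*pi*θ/4) is 16*cos(3*pi*θ/4)/(3*pi); evaluating from 0 to 4: ∫_{0}^{4} (-4) sin(3*pi*θ/4) dθ = (-16/(3*pi)) - (16/(3*pi)) = -32/(3*pi).
Summing the pieces and multiplying by (1/4) gives b_3 = -4/pi.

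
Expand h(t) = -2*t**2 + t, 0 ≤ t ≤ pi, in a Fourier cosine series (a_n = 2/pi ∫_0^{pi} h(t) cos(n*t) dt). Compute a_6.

a_6 = 2/pi ∫_0^{pi} (-2*t**2 + t) cos(6*t) dt.
Integrating by parts twice (tabular method), an antiderivative of (-2*t**2 + t) cos(6*t) is -t**2*sin(6*t)/3 + t*sin(6*t)/6 - t*cos(6*t)/9 + sin(6*t)/54 + cos(6*t)/36; evaluating from 0 to pi: ∫_{0}^{pi} (-2*t**2 + t) cos(6*t) dt = (1/36 - pi/9) - (1/36) = -pi/9.
Hence a_6 = (2/pi)·(-pi/9) = -2/9.

-2/9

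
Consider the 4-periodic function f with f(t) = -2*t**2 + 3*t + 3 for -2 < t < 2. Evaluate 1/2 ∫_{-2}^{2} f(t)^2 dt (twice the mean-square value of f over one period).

178/5

1/2 ∫_{-2}^{2} f(t)^2 dt = 1/2 · (356/5) = 178/5.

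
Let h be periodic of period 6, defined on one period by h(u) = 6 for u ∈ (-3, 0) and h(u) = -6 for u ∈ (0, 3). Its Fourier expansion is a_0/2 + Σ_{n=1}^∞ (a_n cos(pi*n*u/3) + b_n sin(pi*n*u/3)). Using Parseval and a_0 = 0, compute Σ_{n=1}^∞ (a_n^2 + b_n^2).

Parseval: a_0^2/2 + Σ_{n≥1} (a_n^2+b_n^2) = 1/3 ∫_{-3}^{3} h(u)^2 du = 72.
Subtract a_0^2/2 = 0: Σ (a_n^2+b_n^2) = 72.

72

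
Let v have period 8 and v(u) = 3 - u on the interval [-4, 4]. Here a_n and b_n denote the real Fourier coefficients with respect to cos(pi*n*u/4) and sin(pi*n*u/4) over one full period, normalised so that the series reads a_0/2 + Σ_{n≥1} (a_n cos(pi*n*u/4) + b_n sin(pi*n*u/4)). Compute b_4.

2/pi

b_4 = 1/4 ∫_{-4}^{4} v(u) sin(pi*u) du.
Integrating by parts (boundary term plus one more integral), an antiderivative of (3 - u) sin(pi*u) is u*cos(pi*u)/pi - sin(pi*u)/pi**2 - 3*cos(pi*u)/pi; evaluating from -4 to 4: ∫_{-4}^{4} (3 - u) sin(pi*u) du = (1/pi) - (-7/pi) = 8/pi.
Hence b_4 = (1/4)·(8/pi) = 2/pi.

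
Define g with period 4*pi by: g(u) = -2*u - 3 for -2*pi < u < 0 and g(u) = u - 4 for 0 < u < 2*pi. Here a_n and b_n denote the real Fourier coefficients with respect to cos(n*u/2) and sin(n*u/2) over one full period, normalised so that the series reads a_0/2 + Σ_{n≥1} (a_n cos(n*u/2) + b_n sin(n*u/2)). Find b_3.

2*(-pi - 1)/(3*pi)

b_3 = (1/(2*pi)) ∫_{-2*pi}^{2*pi} g(u) sin(3*u/2) du.
Split the integral at the breakpoints.
Integrating by parts (boundary term plus one more integral), an antiderivative of (-2*u - 3) sin(3*u/2) is 4*u*cos(3*u/2)/3 - 8*sin(3*u/2)/9 + 2*cos(3*u/2); evaluating from -2*pi to 0: ∫_{-2*pi}^{0} (-2*u - 3) sin(3*u/2) du = (2) - (-2 + 8*pi/3) = 4 - 8*pi/3.
Integrating by parts (boundary term plus one more integral), an antiderivative of (u - 4) sin(3*u/2) is -2*u*cos(3*u/2)/3 + 4*sin(3*u/2)/9 + 8*cos(3*u/2)/3; evaluating from 0 to 2*pi: ∫_{0}^{2*pi} (u - 4) sin(3*u/2) du = (-8/3 + 4*pi/3) - (8/3) = -16/3 + 4*pi/3.
Summing the pieces and multiplying by (1/(2*pi)) gives b_3 = 2*(-pi - 1)/(3*pi).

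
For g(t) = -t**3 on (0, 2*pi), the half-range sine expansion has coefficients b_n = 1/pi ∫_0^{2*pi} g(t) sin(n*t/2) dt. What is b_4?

-3/2 + 4*pi**2

b_4 = 1/pi ∫_0^{2*pi} (-t**3) sin(2*t) dt.
Integrating by parts three times (tabular method), an antiderivative of (-t**3) sin(2*t) is t**3*cos(2*t)/2 - 3*t**2*sin(2*t)/4 - 3*t*cos(2*t)/4 + 3*sin(2*t)/8; evaluating from 0 to 2*pi: ∫_{0}^{2*pi} (-t**3) sin(2*t) dt = (pi*(-3 + 8*pi**2)/2) - (0) = pi*(-3 + 8*pi**2)/2.
Hence b_4 = (1/pi)·(pi*(-3 + 8*pi**2)/2) = -3/2 + 4*pi**2.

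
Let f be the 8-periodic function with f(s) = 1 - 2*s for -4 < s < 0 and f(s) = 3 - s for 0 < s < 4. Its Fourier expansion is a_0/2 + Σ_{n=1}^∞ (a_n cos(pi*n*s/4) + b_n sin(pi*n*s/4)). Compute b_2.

6/pi

b_2 = 1/4 ∫_{-4}^{4} f(s) sin(pi*s/2) ds.
Split the integral at the breakpoints.
Integrating by parts (boundary term plus one more integral), an antiderivative of (1 - 2*s) sin(pi*s/2) is 4*s*cos(pi*s/2)/pi - 8*sin(pi*s/2)/pi**2 - 2*cos(pi*s/2)/pi; evaluating from -4 to 0: ∫_{-4}^{0} (1 - 2*s) sin(pi*s/2) ds = (-2/pi) - (-18/pi) = 16/pi.
Integrating by parts (boundary term plus one more integral), an antiderivative of (3 - s) sin(pi*s/2) is 2*s*cos(pi*s/2)/pi - 4*sin(pi*s/2)/pi**2 - 6*cos(pi*s/2)/pi; evaluating from 0 to 4: ∫_{0}^{4} (3 - s) sin(pi*s/2) ds = (2/pi) - (-6/pi) = 8/pi.
Summing the pieces and multiplying by (1/4) gives b_2 = 6/pi.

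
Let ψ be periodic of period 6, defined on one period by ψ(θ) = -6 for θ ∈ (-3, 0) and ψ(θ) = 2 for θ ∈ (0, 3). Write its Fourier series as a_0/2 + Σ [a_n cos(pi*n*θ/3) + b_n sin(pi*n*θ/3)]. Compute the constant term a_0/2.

a_0 = 1/3 ∫_{-3}^{3} ψ(θ) dθ = 1/3 · (-12) = -4.
So the constant term a_0/2 = -2.

-2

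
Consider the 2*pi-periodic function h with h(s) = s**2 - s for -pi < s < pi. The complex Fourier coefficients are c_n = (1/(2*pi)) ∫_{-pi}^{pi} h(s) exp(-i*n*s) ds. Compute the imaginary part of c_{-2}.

1/2

Since h is real-valued, Im(c_{-2}) = -(1/(2*pi)) ∫_{-pi}^{pi} h(s) sin(-2*s) ds = b_{2}/2.
Integrating by parts twice (tabular method), an antiderivative of (s**2 - s) sin(-2*s) is s**2*cos(2*s)/2 - s*sin(2*s)/2 - s*cos(2*s)/2 + sin(2*s)/4 - cos(2*s)/4; evaluating from -pi to pi: ∫_{-pi}^{pi} (s**2 - s) sin(-2*s) ds = (-pi/2 - 1/4 + pi**2/2) - (-1/4 + pi/2 + pi**2/2) = -pi.
Hence Im(c_{-2}) = (-1/(2*pi))·(-pi) = 1/2.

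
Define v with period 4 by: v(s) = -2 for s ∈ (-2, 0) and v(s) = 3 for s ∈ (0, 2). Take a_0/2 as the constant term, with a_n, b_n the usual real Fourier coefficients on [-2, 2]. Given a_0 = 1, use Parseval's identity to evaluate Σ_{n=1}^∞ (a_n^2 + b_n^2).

Parseval: a_0^2/2 + Σ_{n≥1} (a_n^2+b_n^2) = 1/2 ∫_{-2}^{2} v(s)^2 ds = 13.
Subtract a_0^2/2 = 1/2: Σ (a_n^2+b_n^2) = 25/2.

25/2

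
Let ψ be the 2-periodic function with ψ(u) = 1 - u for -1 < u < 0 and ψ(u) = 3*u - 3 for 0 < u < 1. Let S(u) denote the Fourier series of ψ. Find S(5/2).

-3/2

u = 5/2 differs from u = 1/2 by 1 full period(s), and the series is 2-periodic.
ψ is continuous at u = 1/2 with value -3/2, so the series converges to -3/2 there.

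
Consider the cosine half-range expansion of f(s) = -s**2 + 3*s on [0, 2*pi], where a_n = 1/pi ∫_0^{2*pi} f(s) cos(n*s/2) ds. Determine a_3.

a_3 = 1/pi ∫_0^{2*pi} (-s**2 + 3*s) cos(3*s/2) ds.
Integrating by parts twice (tabular method), an antiderivative of (-s**2 + 3*s) cos(3*s/2) is -2*s**2*sin(3*s/2)/3 + 2*s*sin(3*s/2) - 8*s*cos(3*s/2)/9 + 16*sin(3*s/2)/27 + 4*cos(3*s/2)/3; evaluating from 0 to 2*pi: ∫_{0}^{2*pi} (-s**2 + 3*s) cos(3*s/2) ds = (-4/3 + 16*pi/9) - (4/3) = -8/3 + 16*pi/9.
Hence a_3 = (1/pi)·(-8/3 + 16*pi/9) = 8*(-3 + 2*pi)/(9*pi).

8*(-3 + 2*pi)/(9*pi)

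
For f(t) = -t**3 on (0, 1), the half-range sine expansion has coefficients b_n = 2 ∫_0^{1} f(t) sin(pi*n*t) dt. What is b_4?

b_4 = 2 ∫_0^{1} (-t**3) sin(4*pi*t) dt.
Integrating by parts three times (tabular method), an antiderivative of (-t**3) sin(4*pi*t) is t**3*cos(4*pi*t)/(4*pi) - 3*t**2*sin(4*pi*t)/(16*pi**2) - 3*t*cos(4*pi*t)/(32*pi**3) + 3*sin(4*pi*t)/(128*pi**4); evaluating from 0 to 1: ∫_{0}^{1} (-t**3) sin(4*pi*t) dt = ((-3 + 8*pi**2)/(32*pi**3)) - (0) = (-3 + 8*pi**2)/(32*pi**3).
Hence b_4 = 2·((-3 + 8*pi**2)/(32*pi**3)) = (-3 + 8*pi**2)/(16*pi**3).

(-3 + 8*pi**2)/(16*pi**3)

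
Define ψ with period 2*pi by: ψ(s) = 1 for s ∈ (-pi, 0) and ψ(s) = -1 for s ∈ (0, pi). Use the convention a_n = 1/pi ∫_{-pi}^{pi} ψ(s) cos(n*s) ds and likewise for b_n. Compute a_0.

a_0 = 1/pi ∫_{-pi}^{pi} ψ(s) ds = 1/pi · (0) = 0.

0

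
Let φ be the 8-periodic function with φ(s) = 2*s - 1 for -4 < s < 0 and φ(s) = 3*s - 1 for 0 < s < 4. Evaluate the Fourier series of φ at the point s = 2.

5

φ is continuous at s = 2 with value 5, so the series converges to 5 there.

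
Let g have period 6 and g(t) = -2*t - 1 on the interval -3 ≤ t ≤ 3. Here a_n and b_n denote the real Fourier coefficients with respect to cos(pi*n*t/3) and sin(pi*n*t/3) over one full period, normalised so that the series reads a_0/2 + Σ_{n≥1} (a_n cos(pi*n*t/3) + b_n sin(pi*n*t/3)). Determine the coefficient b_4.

b_4 = 1/3 ∫_{-3}^{3} g(t) sin(4*pi*t/3) dt.
Integrating by parts (boundary term plus one more integral), an antiderivative of (-2*t - 1) sin(4*pi*t/3) is 3*t*cos(4*pi*t/3)/(2*pi) - 9*sin(4*pi*t/3)/(8*pi**2) + 3*cos(4*pi*t/3)/(4*pi); evaluating from -3 to 3: ∫_{-3}^{3} (-2*t - 1) sin(4*pi*t/3) dt = (21/(4*pi)) - (-15/(4*pi)) = 9/pi.
Hence b_4 = (1/3)·(9/pi) = 3/pi.

3/pi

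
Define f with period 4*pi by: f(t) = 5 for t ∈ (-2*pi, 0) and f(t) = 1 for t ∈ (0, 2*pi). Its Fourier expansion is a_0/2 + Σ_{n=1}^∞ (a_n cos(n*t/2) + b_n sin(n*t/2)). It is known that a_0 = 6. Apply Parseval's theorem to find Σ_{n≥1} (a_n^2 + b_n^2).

Parseval: a_0^2/2 + Σ_{n≥1} (a_n^2+b_n^2) = (1/(2*pi)) ∫_{-2*pi}^{2*pi} f(t)^2 dt = 26.
Subtract a_0^2/2 = 18: Σ (a_n^2+b_n^2) = 8.

8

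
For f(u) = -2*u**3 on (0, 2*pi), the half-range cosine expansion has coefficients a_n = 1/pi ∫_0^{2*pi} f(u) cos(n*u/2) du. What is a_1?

-384/pi + 96*pi

a_1 = 1/pi ∫_0^{2*pi} (-2*u**3) cos(u/2) du.
Integrating by parts three times (tabular method), an antiderivative of (-2*u**3) cos(u/2) is -4*u**3*sin(u/2) - 24*u**2*cos(u/2) + 96*u*sin(u/2) + 192*cos(u/2); evaluating from 0 to 2*pi: ∫_{0}^{2*pi} (-2*u**3) cos(u/2) du = (-192 + 96*pi**2) - (192) = -384 + 96*pi**2.
Hence a_1 = (1/pi)·(-384 + 96*pi**2) = -384/pi + 96*pi.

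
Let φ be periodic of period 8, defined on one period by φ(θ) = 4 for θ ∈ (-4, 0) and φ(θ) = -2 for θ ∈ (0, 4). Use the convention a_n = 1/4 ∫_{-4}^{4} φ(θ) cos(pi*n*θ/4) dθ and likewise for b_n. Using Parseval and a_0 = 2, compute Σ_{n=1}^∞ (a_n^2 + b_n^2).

Parseval: a_0^2/2 + Σ_{n≥1} (a_n^2+b_n^2) = 1/4 ∫_{-4}^{4} φ(θ)^2 dθ = 20.
Subtract a_0^2/2 = 2: Σ (a_n^2+b_n^2) = 18.

18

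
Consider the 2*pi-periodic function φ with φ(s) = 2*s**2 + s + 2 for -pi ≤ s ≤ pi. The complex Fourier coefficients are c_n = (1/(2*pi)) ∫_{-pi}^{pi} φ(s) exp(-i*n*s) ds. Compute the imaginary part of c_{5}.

Since φ is real-valued, Im(c_{5}) = -(1/(2*pi)) ∫_{-pi}^{pi} φ(s) sin(5*s) ds = -b_{5}/2.
Integrating by parts twice (tabular method), an antiderivative of (2*s**2 + s + 2) sin(5*s) is -2*s**2*cos(5*s)/5 + 4*s*sin(5*s)/25 - s*cos(5*s)/5 + sin(5*s)/25 - 46*cos(5*s)/125; evaluating from -pi to pi: ∫_{-pi}^{pi} (2*s**2 + s + 2) sin(5*s) ds = (46/125 + pi/5 + 2*pi**2/5) - (-pi/5 + 46/125 + 2*pi**2/5) = 2*pi/5.
Hence Im(c_{5}) = (-1/(2*pi))·(2*pi/5) = -1/5.

-1/5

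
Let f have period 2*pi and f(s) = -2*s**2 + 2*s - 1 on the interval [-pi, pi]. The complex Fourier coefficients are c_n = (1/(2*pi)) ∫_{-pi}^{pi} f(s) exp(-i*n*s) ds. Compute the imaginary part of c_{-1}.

2

Since f is real-valued, Im(c_{-1}) = -(1/(2*pi)) ∫_{-pi}^{pi} f(s) sin(-s) ds = b_{1}/2.
Integrating by parts twice (tabular method), an antiderivative of (-2*s**2 + 2*s - 1) sin(-s) is -2*s**2*cos(s) + 4*s*sin(s) + 2*s*cos(s) - 2*sin(s) + 3*cos(s); evaluating from -pi to pi: ∫_{-pi}^{pi} (-2*s**2 + 2*s - 1) sin(-s) ds = (-2*pi - 3 + 2*pi**2) - (-3 + 2*pi + 2*pi**2) = -4*pi.
Hence Im(c_{-1}) = (-1/(2*pi))·(-4*pi) = 2.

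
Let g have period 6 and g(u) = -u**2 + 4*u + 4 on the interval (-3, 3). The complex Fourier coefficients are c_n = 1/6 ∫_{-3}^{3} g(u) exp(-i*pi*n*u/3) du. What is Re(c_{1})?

Since g is real-valued, Re(c_{1}) = 1/6 ∫_{-3}^{3} g(u) cos(pi*u/3) du = a_{1}/2.
Integrating by parts twice (tabular method), an antiderivative of (-u**2 + 4*u + 4) cos(pi*u/3) is -3*u**2*sin(pi*u/3)/pi + 12*u*sin(pi*u/3)/pi - 18*u*cos(pi*u/3)/pi**2 + 54*sin(pi*u/3)/pi**3 + 12*sin(pi*u/3)/pi + 36*cos(pi*u/3)/pi**2; evaluating from -3 to 3: ∫_{-3}^{3} (-u**2 + 4*u + 4) cos(pi*u/3) du = (18/pi**2) - (-90/pi**2) = 108/pi**2.
Hence Re(c_{1}) = (1/6)·(108/pi**2) = 18/pi**2.

18/pi**2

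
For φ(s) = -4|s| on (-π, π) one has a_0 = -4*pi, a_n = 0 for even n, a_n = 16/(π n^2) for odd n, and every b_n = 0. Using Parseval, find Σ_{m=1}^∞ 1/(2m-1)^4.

Parseval: a_0^2/2 + Σ a_n^2 = (1/π) ∫_{-π}^{π} φ(s)^2 ds = 32*pi**2/3.
Subtract a_0^2/2 = 8*pi**2: Σ a_n^2 = 8*pi**2/3.
Only odd n contribute, with a_n^2 = 256/(π^2 n^4), so Σ_{m≥1} 1/(2m-1)^4 = π^2·(8*pi**2/3)/256 = pi**4/96.

pi**4/96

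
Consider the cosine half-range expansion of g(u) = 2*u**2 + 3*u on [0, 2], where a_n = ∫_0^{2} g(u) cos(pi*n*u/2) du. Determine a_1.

-56/pi**2

a_1 = ∫_0^{2} (2*u**2 + 3*u) cos(pi*u/2) du.
Integrating by parts twice (tabular method), an antiderivative of (2*u**2 + 3*u) cos(pi*u/2) is 4*u**2*sin(pi*u/2)/pi + 6*u*sin(pi*u/2)/pi + 16*u*cos(pi*u/2)/pi**2 - 32*sin(pi*u/2)/pi**3 + 12*cos(pi*u/2)/pi**2; evaluating from 0 to 2: ∫_{0}^{2} (2*u**2 + 3*u) cos(pi*u/2) du = (-44/pi**2) - (12/pi**2) = -56/pi**2.
Hence a_1 = -56/pi**2.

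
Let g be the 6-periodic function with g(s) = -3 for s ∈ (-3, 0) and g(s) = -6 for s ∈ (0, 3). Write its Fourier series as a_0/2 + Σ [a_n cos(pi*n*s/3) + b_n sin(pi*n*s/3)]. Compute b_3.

-2/pi

b_3 = 1/3 ∫_{-3}^{3} g(s) sin(pi*s) ds.
Split the integral at the breakpoints.
Directly, an antiderivative of (-3) sin(pi*s) is 3*cos(pi*s)/pi; evaluating from -3 to 0: ∫_{-3}^{0} (-3) sin(pi*s) ds = (3/pi) - (-3/pi) = 6/pi.
Directly, an antiderivative of (-6) sin(pi*s) is 6*cos(pi*s)/pi; evaluating from 0 to 3: ∫_{0}^{3} (-6) sin(pi*s) ds = (-6/pi) - (6/pi) = -12/pi.
Summing the pieces and multiplying by (1/3) gives b_3 = -2/pi.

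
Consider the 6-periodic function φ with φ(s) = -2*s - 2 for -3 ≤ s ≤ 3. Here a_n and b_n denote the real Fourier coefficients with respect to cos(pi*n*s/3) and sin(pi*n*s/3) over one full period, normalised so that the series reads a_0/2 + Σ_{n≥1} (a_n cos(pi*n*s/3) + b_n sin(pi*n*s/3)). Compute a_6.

a_6 = 1/3 ∫_{-3}^{3} φ(s) cos(2*pi*s) ds.
Integrating by parts (boundary term plus one more integral), an antiderivative of (-2*s - 2) cos(2*pi*s) is -s*sin(2*pi*s)/pi - sin(2*pi*s)/pi - cos(2*pi*s)/(2*pi**2); evaluating from -3 to 3: ∫_{-3}^{3} (-2*s - 2) cos(2*pi*s) ds = (-1/(2*pi**2)) - (-1/(2*pi**2)) = 0.
Hence a_6 = (1/3)·(0) = 0.

0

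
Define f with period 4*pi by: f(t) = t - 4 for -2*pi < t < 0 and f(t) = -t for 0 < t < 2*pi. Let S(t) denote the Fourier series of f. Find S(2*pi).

t = 2*pi differs from t = -2*pi by 1 full period(s), and the series is 4*pi-periodic.
At t = -2*pi the one-sided limits are f(-2*pi^-) = -2*pi and f(-2*pi^+) = -2*pi - 4.
By Dirichlet's theorem the series converges to their average, [(-2*pi) + (-2*pi - 4)]/2 = -2*pi - 2.

-2*pi - 2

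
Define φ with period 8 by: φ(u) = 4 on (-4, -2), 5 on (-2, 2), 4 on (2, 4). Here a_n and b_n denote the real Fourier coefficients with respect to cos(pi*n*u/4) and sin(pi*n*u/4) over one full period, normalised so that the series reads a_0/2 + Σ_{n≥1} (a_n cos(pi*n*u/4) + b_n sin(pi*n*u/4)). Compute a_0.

a_0 = 1/4 ∫_{-4}^{4} φ(u) du = 1/4 · (36) = 9.

9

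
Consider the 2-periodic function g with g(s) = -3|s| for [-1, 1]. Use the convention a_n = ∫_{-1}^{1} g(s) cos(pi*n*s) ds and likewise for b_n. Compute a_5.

12/(25*pi**2)

a_5 = ∫_{-1}^{1} g(s) cos(5*pi*s) ds.
g is even and cos(5*pi*s) is even, so the integrand is even and a_5 = 2 ∫_0^{1} g(s) cos(5*pi*s) ds.
Integrating by parts (boundary term plus one more integral), an antiderivative of (-3*s) cos(5*pi*s) is -3*s*sin(5*pi*s)/(5*pi) - 3*cos(5*pi*s)/(25*pi**2); evaluating from 0 to 1: ∫_{0}^{1} (-3*s) cos(5*pi*s) ds = (3/(25*pi**2)) - (-3/(25*pi**2)) = 6/(25*pi**2).
Hence a_5 = 2·(6/(25*pi**2)) = 12/(25*pi**2).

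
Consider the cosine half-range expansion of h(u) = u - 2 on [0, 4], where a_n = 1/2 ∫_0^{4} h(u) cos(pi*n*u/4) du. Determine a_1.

a_1 = 1/2 ∫_0^{4} (u - 2) cos(pi*u/4) du.
Integrating by parts (boundary term plus one more integral), an antiderivative of (u - 2) cos(pi*u/4) is 4*u*sin(pi*u/4)/pi - 8*sin(pi*u/4)/pi + 16*cos(pi*u/4)/pi**2; evaluating from 0 to 4: ∫_{0}^{4} (u - 2) cos(pi*u/4) du = (-16/pi**2) - (16/pi**2) = -32/pi**2.
Hence a_1 = (1/2)·(-32/pi**2) = -16/pi**2.

-16/pi**2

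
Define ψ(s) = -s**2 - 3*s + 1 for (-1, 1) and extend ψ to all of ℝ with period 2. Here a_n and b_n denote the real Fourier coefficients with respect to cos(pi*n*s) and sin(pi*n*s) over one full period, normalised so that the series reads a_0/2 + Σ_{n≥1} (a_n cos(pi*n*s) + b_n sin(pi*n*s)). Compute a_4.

a_4 = ∫_{-1}^{1} ψ(s) cos(4*pi*s) ds.
Integrating by parts twice (tabular method), an antiderivative of (-s**2 - 3*s + 1) cos(4*pi*s) is -s**2*sin(4*pi*s)/(4*pi) - 3*s*sin(4*pi*s)/(4*pi) - s*cos(4*pi*s)/(8*pi**2) + sin(4*pi*s)/(32*pi**3) + sin(4*pi*s)/(4*pi) - 3*cos(4*pi*s)/(16*pi**2); evaluating from -1 to 1: ∫_{-1}^{1} (-s**2 - 3*s + 1) cos(4*pi*s) ds = (-5/(16*pi**2)) - (-1/(16*pi**2)) = -1/(4*pi**2).
Hence a_4 = -1/(4*pi**2).

-1/(4*pi**2)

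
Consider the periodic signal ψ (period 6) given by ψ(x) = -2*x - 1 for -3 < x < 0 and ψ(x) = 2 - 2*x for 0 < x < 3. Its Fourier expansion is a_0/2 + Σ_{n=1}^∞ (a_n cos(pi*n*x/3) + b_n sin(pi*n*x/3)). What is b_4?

3/pi

b_4 = 1/3 ∫_{-3}^{3} ψ(x) sin(4*pi*x/3) dx.
Split the integral at the breakpoints.
Integrating by parts (boundary term plus one more integral), an antiderivative of (-2*x - 1) sin(4*pi*x/3) is 3*x*cos(4*pi*x/3)/(2*pi) - 9*sin(4*pi*x/3)/(8*pi**2) + 3*cos(4*pi*x/3)/(4*pi); evaluating from -3 to 0: ∫_{-3}^{0} (-2*x - 1) sin(4*pi*x/3) dx = (3/(4*pi)) - (-15/(4*pi)) = 9/(2*pi).
Integrating by parts (boundary term plus one more integral), an antiderivative of (2 - 2*x) sin(4*pi*x/3) is 3*x*cos(4*pi*x/3)/(2*pi) - 9*sin(4*pi*x/3)/(8*pi**2) - 3*cos(4*pi*x/3)/(2*pi); evaluating from 0 to 3: ∫_{0}^{3} (2 - 2*x) sin(4*pi*x/3) dx = (3/pi) - (-3/(2*pi)) = 9/(2*pi).
Summing the pieces and multiplying by (1/3) gives b_4 = 3/pi.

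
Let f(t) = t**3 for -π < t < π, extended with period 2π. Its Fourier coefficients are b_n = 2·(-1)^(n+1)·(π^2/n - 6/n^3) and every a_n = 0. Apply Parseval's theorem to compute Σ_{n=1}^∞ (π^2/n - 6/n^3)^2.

Parseval: Σ b_n^2 = (1/π) ∫_{-π}^{π} f(t)^2 dt = 2*pi**6/7.
b_n^2 = 4·(π^2/n - 6/n^3)^2, so the sum equals (2*pi**6/7)/4 = pi**6/14.

pi**6/14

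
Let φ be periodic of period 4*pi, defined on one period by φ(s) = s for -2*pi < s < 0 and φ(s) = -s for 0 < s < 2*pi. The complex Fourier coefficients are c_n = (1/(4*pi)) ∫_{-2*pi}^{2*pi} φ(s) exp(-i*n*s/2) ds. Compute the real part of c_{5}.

4/(25*pi)

Since φ is real-valued, Re(c_{5}) = (1/(4*pi)) ∫_{-2*pi}^{2*pi} φ(s) cos(5*s/2) ds = a_{5}/2.
φ is even and cos(5*s/2) is even, so the integrand is even: ∫_{-2*pi}^{2*pi} φ(s) cos(5*s/2) ds = 2∫_0^{2*pi} φ(s) cos(5*s/2) ds.
Integrating by parts (boundary term plus one more integral), an antiderivative of (-s) cos(5*s/2) is -2*s*sin(5*s/2)/5 - 4*cos(5*s/2)/25; evaluating from 0 to 2*pi: ∫_{0}^{2*pi} (-s) cos(5*s/2) ds = (4/25) - (-4/25) = 8/25.
So ∫_{-2*pi}^{2*pi} φ(s) cos(5*s/2) ds = 16/25.
Hence Re(c_{5}) = (1/(4*pi))·(16/25) = 4/(25*pi).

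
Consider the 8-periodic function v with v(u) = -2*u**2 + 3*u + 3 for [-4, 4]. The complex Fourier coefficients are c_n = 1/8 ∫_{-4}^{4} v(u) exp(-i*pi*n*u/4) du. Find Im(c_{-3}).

Since v is real-valued, Im(c_{-3}) = -1/8 ∫_{-4}^{4} v(u) sin(-3*pi*u/4) du = b_{3}/2.
Integrating by parts twice (tabular method), an antiderivative of (-2*u**2 + 3*u + 3) sin(-3*pi*u/4) is -8*u**2*cos(3*pi*u/4)/(3*pi) + 64*u*sin(3*pi*u/4)/(9*pi**2) + 4*u*cos(3*pi*u/4)/pi - 16*sin(3*pi*u/4)/(3*pi**2) + 256*cos(3*pi*u/4)/(27*pi**3) + 4*cos(3*pi*u/4)/pi; evaluating from -4 to 4: ∫_{-4}^{4} (-2*u**2 + 3*u + 3) sin(-3*pi*u/4) du = (4*(-64 + 153*pi**2)/(27*pi**3)) - (4*(-64 + 369*pi**2)/(27*pi**3)) = -32/pi.
Hence Im(c_{-3}) = (-1/8)·(-32/pi) = 4/pi.

4/pi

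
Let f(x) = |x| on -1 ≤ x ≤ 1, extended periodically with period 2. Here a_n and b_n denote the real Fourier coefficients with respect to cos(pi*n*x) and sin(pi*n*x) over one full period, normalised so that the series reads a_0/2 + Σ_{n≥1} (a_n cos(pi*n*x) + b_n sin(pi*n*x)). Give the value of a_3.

a_3 = ∫_{-1}^{1} f(x) cos(3*pi*x) dx.
f is even and cos(3*pi*x) is even, so the integrand is even and a_3 = 2 ∫_0^{1} f(x) cos(3*pi*x) dx.
Integrating by parts (boundary term plus one more integral), an antiderivative of (x) cos(3*pi*x) is x*sin(3*pi*x)/(3*pi) + cos(3*pi*x)/(9*pi**2); evaluating from 0 to 1: ∫_{0}^{1} (x) cos(3*pi*x) dx = (-1/(9*pi**2)) - (1/(9*pi**2)) = -2/(9*pi**2).
Hence a_3 = 2·(-2/(9*pi**2)) = -4/(9*pi**2).

-4/(9*pi**2)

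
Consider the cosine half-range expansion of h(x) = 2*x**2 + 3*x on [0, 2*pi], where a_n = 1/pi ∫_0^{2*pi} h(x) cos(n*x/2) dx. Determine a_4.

2

a_4 = 1/pi ∫_0^{2*pi} (2*x**2 + 3*x) cos(2*x) dx.
Integrating by parts twice (tabular method), an antiderivative of (2*x**2 + 3*x) cos(2*x) is x**2*sin(2*x) + 3*x*sin(2*x)/2 + x*cos(2*x) - sin(2*x)/2 + 3*cos(2*x)/4; evaluating from 0 to 2*pi: ∫_{0}^{2*pi} (2*x**2 + 3*x) cos(2*x) dx = (3/4 + 2*pi) - (3/4) = 2*pi.
Hence a_4 = (1/pi)·(2*pi) = 2.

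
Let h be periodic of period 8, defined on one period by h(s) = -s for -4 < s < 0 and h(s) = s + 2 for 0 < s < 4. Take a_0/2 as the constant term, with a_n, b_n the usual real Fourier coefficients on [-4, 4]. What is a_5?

a_5 = 1/4 ∫_{-4}^{4} h(s) cos(5*pi*s/4) ds.
Split the integral at the breakpoints.
Integrating by parts (boundary term plus one more integral), an antiderivative of (-s) cos(5*pi*s/4) is -4*s*sin(5*pi*s/4)/(5*pi) - 16*cos(5*pi*s/4)/(25*pi**2); evaluating from -4 to 0: ∫_{-4}^{0} (-s) cos(5*pi*s/4) ds = (-16/(25*pi**2)) - (16/(25*pi**2)) = -32/(25*pi**2).
Integrating by parts (boundary term plus one more integral), an antiderivative of (s + 2) cos(5*pi*s/4) is 4*s*sin(5*pi*s/4)/(5*pi) + 8*sin(5*pi*s/4)/(5*pi) + 16*cos(5*pi*s/4)/(25*pi**2); evaluating from 0 to 4: ∫_{0}^{4} (s + 2) cos(5*pi*s/4) ds = (-16/(25*pi**2)) - (16/(25*pi**2)) = -32/(25*pi**2).
Summing the pieces and multiplying by (1/4) gives a_5 = -16/(25*pi**2).

-16/(25*pi**2)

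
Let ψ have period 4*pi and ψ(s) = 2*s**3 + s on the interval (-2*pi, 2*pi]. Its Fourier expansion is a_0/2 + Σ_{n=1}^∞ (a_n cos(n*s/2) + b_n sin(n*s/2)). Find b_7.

b_7 = (1/(2*pi)) ∫_{-2*pi}^{2*pi} ψ(s) sin(7*s/2) ds.
ψ is odd and sin(7*s/2) is odd, so the integrand is even and b_7 = 1/pi ∫_0^{2*pi} ψ(s) sin(7*s/2) ds.
Integrating by parts three times (tabular method), an antiderivative of (2*s**3 + s) sin(7*s/2) is -4*s**3*cos(7*s/2)/7 + 24*s**2*sin(7*s/2)/49 - 2*s*cos(7*s/2)/343 + 4*sin(7*s/2)/2401; evaluating from 0 to 2*pi: ∫_{0}^{2*pi} (2*s**3 + s) sin(7*s/2) ds = (4*pi*(1 + 392*pi**2)/343) - (0) = 4*pi*(1 + 392*pi**2)/343.
Hence b_7 = (1/pi)·(4*pi*(1 + 392*pi**2)/343) = 4/343 + 32*pi**2/7.

4/343 + 32*pi**2/7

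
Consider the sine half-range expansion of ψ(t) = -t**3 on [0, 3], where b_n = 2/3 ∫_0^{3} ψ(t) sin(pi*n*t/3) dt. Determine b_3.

-18/pi + 12/pi**3

b_3 = 2/3 ∫_0^{3} (-t**3) sin(pi*t) dt.
Integrating by parts three times (tabular method), an antiderivative of (-t**3) sin(pi*t) is t**3*cos(pi*t)/pi - 3*t**2*sin(pi*t)/pi**2 - 6*t*cos(pi*t)/pi**3 + 6*sin(pi*t)/pi**4; evaluating from 0 to 3: ∫_{0}^{3} (-t**3) sin(pi*t) dt = (-27/pi + 18/pi**3) - (0) = -27/pi + 18/pi**3.
Hence b_3 = (2/3)·(-27/pi + 18/pi**3) = -18/pi + 12/pi**3.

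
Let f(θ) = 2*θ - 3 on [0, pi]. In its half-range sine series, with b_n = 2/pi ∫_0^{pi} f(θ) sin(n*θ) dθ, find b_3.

4/3 - 4/pi

b_3 = 2/pi ∫_0^{pi} (2*θ - 3) sin(3*θ) dθ.
Integrating by parts (boundary term plus one more integral), an antiderivative of (2*θ - 3) sin(3*θ) is -2*θ*cos(3*θ)/3 + 2*sin(3*θ)/9 + cos(3*θ); evaluating from 0 to pi: ∫_{0}^{pi} (2*θ - 3) sin(3*θ) dθ = (-1 + 2*pi/3) - (1) = -2 + 2*pi/3.
Hence b_3 = (2/pi)·(-2 + 2*pi/3) = 4/3 - 4/pi.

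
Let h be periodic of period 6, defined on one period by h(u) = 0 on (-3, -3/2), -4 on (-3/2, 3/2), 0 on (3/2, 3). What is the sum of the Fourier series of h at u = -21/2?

u = -21/2 differs from u = 3/2 by -2 full period(s), and the series is 6-periodic.
At u = 3/2 the one-sided limits are h(3/2^-) = -4 and h(3/2^+) = 0.
By Dirichlet's theorem the series converges to their average, [(-4) + (0)]/2 = -2.

-2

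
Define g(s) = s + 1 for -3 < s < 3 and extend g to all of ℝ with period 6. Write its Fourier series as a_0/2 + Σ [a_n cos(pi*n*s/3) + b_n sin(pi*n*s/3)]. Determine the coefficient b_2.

-3/pi

b_2 = 1/3 ∫_{-3}^{3} g(s) sin(2*pi*s/3) ds.
Integrating by parts (boundary term plus one more integral), an antiderivative of (s + 1) sin(2*pi*s/3) is -3*s*cos(2*pi*s/3)/(2*pi) + 9*sin(2*pi*s/3)/(4*pi**2) - 3*cos(2*pi*s/3)/(2*pi); evaluating from -3 to 3: ∫_{-3}^{3} (s + 1) sin(2*pi*s/3) ds = (-6/pi) - (3/pi) = -9/pi.
Hence b_2 = (1/3)·(-9/pi) = -3/pi.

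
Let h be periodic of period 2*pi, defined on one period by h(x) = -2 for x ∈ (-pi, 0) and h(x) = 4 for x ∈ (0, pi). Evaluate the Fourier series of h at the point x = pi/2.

4

h is continuous at x = pi/2 with value 4, so the series converges to 4 there.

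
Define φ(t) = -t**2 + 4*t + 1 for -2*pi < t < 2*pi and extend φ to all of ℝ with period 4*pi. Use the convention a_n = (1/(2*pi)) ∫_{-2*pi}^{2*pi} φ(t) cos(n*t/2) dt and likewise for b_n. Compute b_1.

16

b_1 = (1/(2*pi)) ∫_{-2*pi}^{2*pi} φ(t) sin(t/2) dt.
Integrating by parts twice (tabular method), an antiderivative of (-t**2 + 4*t + 1) sin(t/2) is 2*t**2*cos(t/2) - 8*t*sin(t/2) - 8*t*cos(t/2) + 16*sin(t/2) - 18*cos(t/2); evaluating from -2*pi to 2*pi: ∫_{-2*pi}^{2*pi} (-t**2 + 4*t + 1) sin(t/2) dt = (-8*pi**2 + 18 + 16*pi) - (-8*pi**2 - 16*pi + 18) = 32*pi.
Hence b_1 = (1/(2*pi))·(32*pi) = 16.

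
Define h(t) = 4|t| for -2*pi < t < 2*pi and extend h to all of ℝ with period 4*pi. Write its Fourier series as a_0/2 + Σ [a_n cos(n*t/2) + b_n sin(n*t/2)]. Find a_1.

a_1 = (1/(2*pi)) ∫_{-2*pi}^{2*pi} h(t) cos(t/2) dt.
h is even and cos(t/2) is even, so the integrand is even and a_1 = 1/pi ∫_0^{2*pi} h(t) cos(t/2) dt.
Integrating by parts (boundary term plus one more integral), an antiderivative of (4*t) cos(t/2) is 8*t*sin(t/2) + 16*cos(t/2); evaluating from 0 to 2*pi: ∫_{0}^{2*pi} (4*t) cos(t/2) dt = (-16) - (16) = -32.
Hence a_1 = (1/pi)·(-32) = -32/pi.

-32/pi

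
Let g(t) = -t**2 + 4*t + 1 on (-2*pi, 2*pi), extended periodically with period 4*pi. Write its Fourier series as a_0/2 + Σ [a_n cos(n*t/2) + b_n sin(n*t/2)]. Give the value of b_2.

-8

b_2 = (1/(2*pi)) ∫_{-2*pi}^{2*pi} g(t) sin(t) dt.
Integrating by parts twice (tabular method), an antiderivative of (-t**2 + 4*t + 1) sin(t) is t**2*cos(t) - 2*t*sin(t) - 4*t*cos(t) + 4*sin(t) - 3*cos(t); evaluating from -2*pi to 2*pi: ∫_{-2*pi}^{2*pi} (-t**2 + 4*t + 1) sin(t) dt = (-8*pi - 3 + 4*pi**2) - (-3 + 8*pi + 4*pi**2) = -16*pi.
Hence b_2 = (1/(2*pi))·(-16*pi) = -8.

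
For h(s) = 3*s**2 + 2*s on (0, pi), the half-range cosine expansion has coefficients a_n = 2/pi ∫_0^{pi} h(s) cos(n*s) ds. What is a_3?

4*(-3*pi - 2)/(9*pi)

a_3 = 2/pi ∫_0^{pi} (3*s**2 + 2*s) cos(3*s) ds.
Integrating by parts twice (tabular method), an antiderivative of (3*s**2 + 2*s) cos(3*s) is s**2*sin(3*s) + 2*s*sin(3*s)/3 + 2*s*cos(3*s)/3 - 2*sin(3*s)/9 + 2*cos(3*s)/9; evaluating from 0 to pi: ∫_{0}^{pi} (3*s**2 + 2*s) cos(3*s) ds = (-2*pi/3 - 2/9) - (2/9) = -2*pi/3 - 4/9.
Hence a_3 = (2/pi)·(-2*pi/3 - 4/9) = 4*(-3*pi - 2)/(9*pi).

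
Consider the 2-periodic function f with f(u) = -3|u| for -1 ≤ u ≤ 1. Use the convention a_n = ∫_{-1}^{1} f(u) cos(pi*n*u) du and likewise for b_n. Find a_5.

12/(25*pi**2)

a_5 = ∫_{-1}^{1} f(u) cos(5*pi*u) du.
f is even and cos(5*pi*u) is even, so the integrand is even and a_5 = 2 ∫_0^{1} f(u) cos(5*pi*u) du.
Integrating by parts (boundary term plus one more integral), an antiderivative of (-3*u) cos(5*pi*u) is -3*u*sin(5*pi*u)/(5*pi) - 3*cos(5*pi*u)/(25*pi**2); evaluating from 0 to 1: ∫_{0}^{1} (-3*u) cos(5*pi*u) du = (3/(25*pi**2)) - (-3/(25*pi**2)) = 6/(25*pi**2).
Hence a_5 = 2·(6/(25*pi**2)) = 12/(25*pi**2).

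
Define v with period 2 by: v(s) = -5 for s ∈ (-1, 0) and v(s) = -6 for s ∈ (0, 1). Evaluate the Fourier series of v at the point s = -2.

-11/2

s = -2 differs from s = 0 by -1 full period(s), and the series is 2-periodic.
At s = 0 the one-sided limits are v(0^-) = -5 and v(0^+) = -6.
By Dirichlet's theorem the series converges to their average, [(-5) + (-6)]/2 = -11/2.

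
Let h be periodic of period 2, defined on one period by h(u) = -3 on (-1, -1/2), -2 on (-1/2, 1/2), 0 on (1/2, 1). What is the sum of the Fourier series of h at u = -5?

-3/2

u = -5 differs from u = -1 by -2 full period(s), and the series is 2-periodic.
At u = -1 the one-sided limits are h(-1^-) = 0 and h(-1^+) = -3.
By Dirichlet's theorem the series converges to their average, [(0) + (-3)]/2 = -3/2.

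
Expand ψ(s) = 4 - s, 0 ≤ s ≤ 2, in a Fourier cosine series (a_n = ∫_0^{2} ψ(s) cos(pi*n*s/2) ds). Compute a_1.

a_1 = ∫_0^{2} (4 - s) cos(pi*s/2) ds.
Integrating by parts (boundary term plus one more integral), an antiderivative of (4 - s) cos(pi*s/2) is -2*s*sin(pi*s/2)/pi + 8*sin(pi*s/2)/pi - 4*cos(pi*s/2)/pi**2; evaluating from 0 to 2: ∫_{0}^{2} (4 - s) cos(pi*s/2) ds = (4/pi**2) - (-4/pi**2) = 8/pi**2.
Hence a_1 = 8/pi**2.

8/pi**2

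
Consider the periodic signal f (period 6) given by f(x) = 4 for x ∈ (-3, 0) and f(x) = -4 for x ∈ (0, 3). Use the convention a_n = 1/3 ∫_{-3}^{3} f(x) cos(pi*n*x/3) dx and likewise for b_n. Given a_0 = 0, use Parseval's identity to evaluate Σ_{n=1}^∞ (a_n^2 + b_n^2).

Parseval: a_0^2/2 + Σ_{n≥1} (a_n^2+b_n^2) = 1/3 ∫_{-3}^{3} f(x)^2 dx = 32.
Subtract a_0^2/2 = 0: Σ (a_n^2+b_n^2) = 32.

32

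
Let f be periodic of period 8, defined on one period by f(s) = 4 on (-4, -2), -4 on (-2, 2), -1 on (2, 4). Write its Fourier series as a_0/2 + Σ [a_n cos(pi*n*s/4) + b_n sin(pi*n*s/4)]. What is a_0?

a_0 = 1/4 ∫_{-4}^{4} f(s) ds = 1/4 · (-10) = -5/2.

-5/2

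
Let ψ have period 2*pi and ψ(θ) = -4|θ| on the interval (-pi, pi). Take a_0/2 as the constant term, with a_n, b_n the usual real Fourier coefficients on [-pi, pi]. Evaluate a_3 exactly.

16/(9*pi)

a_3 = 1/pi ∫_{-pi}^{pi} ψ(θ) cos(3*θ) dθ.
ψ is even and cos(3*θ) is even, so the integrand is even and a_3 = 2/pi ∫_0^{pi} ψ(θ) cos(3*θ) dθ.
Integrating by parts (boundary term plus one more integral), an antiderivative of (-4*θ) cos(3*θ) is -4*θ*sin(3*θ)/3 - 4*cos(3*θ)/9; evaluating from 0 to pi: ∫_{0}^{pi} (-4*θ) cos(3*θ) dθ = (4/9) - (-4/9) = 8/9.
Hence a_3 = (2/pi)·(8/9) = 16/(9*pi).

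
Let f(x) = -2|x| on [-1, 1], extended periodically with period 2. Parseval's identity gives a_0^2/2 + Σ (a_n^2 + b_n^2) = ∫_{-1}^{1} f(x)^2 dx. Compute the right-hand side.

∫_{-1}^{1} f(x)^2 dx = 8/3.

8/3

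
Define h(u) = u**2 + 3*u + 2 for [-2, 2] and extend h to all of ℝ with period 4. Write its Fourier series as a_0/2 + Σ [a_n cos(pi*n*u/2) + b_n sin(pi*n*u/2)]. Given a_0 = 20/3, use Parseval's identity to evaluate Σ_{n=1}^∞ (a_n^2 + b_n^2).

Parseval: a_0^2/2 + Σ_{n≥1} (a_n^2+b_n^2) = 1/2 ∫_{-2}^{2} h(u)^2 du = 736/15.
Subtract a_0^2/2 = 200/9: Σ (a_n^2+b_n^2) = 1208/45.

1208/45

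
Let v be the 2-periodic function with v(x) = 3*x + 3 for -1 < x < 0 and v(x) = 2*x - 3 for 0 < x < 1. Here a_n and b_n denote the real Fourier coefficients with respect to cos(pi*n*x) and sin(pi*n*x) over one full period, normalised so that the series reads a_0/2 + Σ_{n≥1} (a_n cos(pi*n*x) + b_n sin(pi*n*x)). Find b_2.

b_2 = ∫_{-1}^{1} v(x) sin(2*pi*x) dx.
Split the integral at the breakpoints.
Integrating by parts (boundary term plus one more integral), an antiderivative of (3*x + 3) sin(2*pi*x) is -3*x*cos(2*pi*x)/(2*pi) + 3*sin(2*pi*x)/(4*pi**2) - 3*cos(2*pi*x)/(2*pi); evaluating from -1 to 0: ∫_{-1}^{0} (3*x + 3) sin(2*pi*x) dx = (-3/(2*pi)) - (0) = -3/(2*pi).
Integrating by parts (boundary term plus one more integral), an antiderivative of (2*x - 3) sin(2*pi*x) is -x*cos(2*pi*x)/pi + sin(2*pi*x)/(2*pi**2) + 3*cos(2*pi*x)/(2*pi); evaluating from 0 to 1: ∫_{0}^{1} (2*x - 3) sin(2*pi*x) dx = (1/(2*pi)) - (3/(2*pi)) = -1/pi.
Summing the pieces gives b_2 = -5/(2*pi).

-5/(2*pi)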